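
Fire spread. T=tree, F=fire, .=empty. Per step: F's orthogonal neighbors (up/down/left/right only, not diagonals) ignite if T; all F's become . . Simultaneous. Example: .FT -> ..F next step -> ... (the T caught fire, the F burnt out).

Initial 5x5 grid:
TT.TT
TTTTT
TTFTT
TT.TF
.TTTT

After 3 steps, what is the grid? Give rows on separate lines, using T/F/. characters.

Step 1: 6 trees catch fire, 2 burn out
  TT.TT
  TTFTT
  TF.FF
  TT.F.
  .TTTF
Step 2: 6 trees catch fire, 6 burn out
  TT.TT
  TF.FF
  F....
  TF...
  .TTF.
Step 3: 7 trees catch fire, 6 burn out
  TF.FF
  F....
  .....
  F....
  .FF..

TF.FF
F....
.....
F....
.FF..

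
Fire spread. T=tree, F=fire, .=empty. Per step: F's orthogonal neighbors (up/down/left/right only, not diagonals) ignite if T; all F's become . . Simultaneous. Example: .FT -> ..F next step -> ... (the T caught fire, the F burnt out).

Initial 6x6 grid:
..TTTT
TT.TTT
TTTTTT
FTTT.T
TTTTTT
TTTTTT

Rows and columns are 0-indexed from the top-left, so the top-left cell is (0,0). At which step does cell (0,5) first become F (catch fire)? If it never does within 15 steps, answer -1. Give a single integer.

Step 1: cell (0,5)='T' (+3 fires, +1 burnt)
Step 2: cell (0,5)='T' (+5 fires, +3 burnt)
Step 3: cell (0,5)='T' (+5 fires, +5 burnt)
Step 4: cell (0,5)='T' (+3 fires, +5 burnt)
Step 5: cell (0,5)='T' (+4 fires, +3 burnt)
Step 6: cell (0,5)='T' (+5 fires, +4 burnt)
Step 7: cell (0,5)='T' (+5 fires, +5 burnt)
Step 8: cell (0,5)='F' (+1 fires, +5 burnt)
  -> target ignites at step 8
Step 9: cell (0,5)='.' (+0 fires, +1 burnt)
  fire out at step 9

8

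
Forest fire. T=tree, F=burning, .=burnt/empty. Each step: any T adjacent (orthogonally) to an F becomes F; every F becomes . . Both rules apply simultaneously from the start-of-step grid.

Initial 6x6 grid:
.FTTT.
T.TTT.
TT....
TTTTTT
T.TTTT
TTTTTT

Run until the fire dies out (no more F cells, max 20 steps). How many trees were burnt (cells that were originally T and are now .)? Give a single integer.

Answer: 6

Derivation:
Step 1: +1 fires, +1 burnt (F count now 1)
Step 2: +2 fires, +1 burnt (F count now 2)
Step 3: +2 fires, +2 burnt (F count now 2)
Step 4: +1 fires, +2 burnt (F count now 1)
Step 5: +0 fires, +1 burnt (F count now 0)
Fire out after step 5
Initially T: 26, now '.': 16
Total burnt (originally-T cells now '.'): 6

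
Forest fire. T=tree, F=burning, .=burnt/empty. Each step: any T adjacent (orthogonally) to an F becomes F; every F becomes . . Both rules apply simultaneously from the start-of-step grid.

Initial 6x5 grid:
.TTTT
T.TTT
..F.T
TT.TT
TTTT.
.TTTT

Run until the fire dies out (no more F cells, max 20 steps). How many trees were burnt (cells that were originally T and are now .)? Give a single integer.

Answer: 20

Derivation:
Step 1: +1 fires, +1 burnt (F count now 1)
Step 2: +2 fires, +1 burnt (F count now 2)
Step 3: +3 fires, +2 burnt (F count now 3)
Step 4: +2 fires, +3 burnt (F count now 2)
Step 5: +1 fires, +2 burnt (F count now 1)
Step 6: +1 fires, +1 burnt (F count now 1)
Step 7: +1 fires, +1 burnt (F count now 1)
Step 8: +2 fires, +1 burnt (F count now 2)
Step 9: +3 fires, +2 burnt (F count now 3)
Step 10: +3 fires, +3 burnt (F count now 3)
Step 11: +1 fires, +3 burnt (F count now 1)
Step 12: +0 fires, +1 burnt (F count now 0)
Fire out after step 12
Initially T: 21, now '.': 29
Total burnt (originally-T cells now '.'): 20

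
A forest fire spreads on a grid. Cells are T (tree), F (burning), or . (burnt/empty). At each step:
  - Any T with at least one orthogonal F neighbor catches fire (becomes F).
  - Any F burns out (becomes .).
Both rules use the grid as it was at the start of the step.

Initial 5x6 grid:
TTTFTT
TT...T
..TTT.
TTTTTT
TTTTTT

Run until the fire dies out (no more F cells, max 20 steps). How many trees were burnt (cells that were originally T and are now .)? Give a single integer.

Step 1: +2 fires, +1 burnt (F count now 2)
Step 2: +2 fires, +2 burnt (F count now 2)
Step 3: +3 fires, +2 burnt (F count now 3)
Step 4: +1 fires, +3 burnt (F count now 1)
Step 5: +0 fires, +1 burnt (F count now 0)
Fire out after step 5
Initially T: 23, now '.': 15
Total burnt (originally-T cells now '.'): 8

Answer: 8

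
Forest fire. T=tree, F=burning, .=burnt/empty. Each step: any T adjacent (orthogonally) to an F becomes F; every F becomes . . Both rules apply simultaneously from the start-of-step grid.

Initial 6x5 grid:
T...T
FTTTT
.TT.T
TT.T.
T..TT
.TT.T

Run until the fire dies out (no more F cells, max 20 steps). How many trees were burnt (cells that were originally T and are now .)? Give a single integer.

Step 1: +2 fires, +1 burnt (F count now 2)
Step 2: +2 fires, +2 burnt (F count now 2)
Step 3: +3 fires, +2 burnt (F count now 3)
Step 4: +2 fires, +3 burnt (F count now 2)
Step 5: +3 fires, +2 burnt (F count now 3)
Step 6: +0 fires, +3 burnt (F count now 0)
Fire out after step 6
Initially T: 18, now '.': 24
Total burnt (originally-T cells now '.'): 12

Answer: 12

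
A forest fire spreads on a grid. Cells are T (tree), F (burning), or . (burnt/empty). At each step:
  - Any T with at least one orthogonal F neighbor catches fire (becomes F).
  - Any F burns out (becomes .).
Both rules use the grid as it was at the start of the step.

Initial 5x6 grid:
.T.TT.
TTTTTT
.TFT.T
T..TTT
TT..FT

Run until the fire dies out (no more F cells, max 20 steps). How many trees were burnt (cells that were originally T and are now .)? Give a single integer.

Step 1: +5 fires, +2 burnt (F count now 5)
Step 2: +4 fires, +5 burnt (F count now 4)
Step 3: +5 fires, +4 burnt (F count now 5)
Step 4: +2 fires, +5 burnt (F count now 2)
Step 5: +0 fires, +2 burnt (F count now 0)
Fire out after step 5
Initially T: 19, now '.': 27
Total burnt (originally-T cells now '.'): 16

Answer: 16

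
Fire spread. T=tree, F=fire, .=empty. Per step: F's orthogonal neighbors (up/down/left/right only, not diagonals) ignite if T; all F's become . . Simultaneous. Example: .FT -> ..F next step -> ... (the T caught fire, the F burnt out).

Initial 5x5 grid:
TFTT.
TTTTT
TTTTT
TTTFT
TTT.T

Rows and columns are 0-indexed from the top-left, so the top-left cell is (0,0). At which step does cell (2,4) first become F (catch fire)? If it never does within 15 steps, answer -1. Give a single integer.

Step 1: cell (2,4)='T' (+6 fires, +2 burnt)
Step 2: cell (2,4)='F' (+10 fires, +6 burnt)
  -> target ignites at step 2
Step 3: cell (2,4)='.' (+4 fires, +10 burnt)
Step 4: cell (2,4)='.' (+1 fires, +4 burnt)
Step 5: cell (2,4)='.' (+0 fires, +1 burnt)
  fire out at step 5

2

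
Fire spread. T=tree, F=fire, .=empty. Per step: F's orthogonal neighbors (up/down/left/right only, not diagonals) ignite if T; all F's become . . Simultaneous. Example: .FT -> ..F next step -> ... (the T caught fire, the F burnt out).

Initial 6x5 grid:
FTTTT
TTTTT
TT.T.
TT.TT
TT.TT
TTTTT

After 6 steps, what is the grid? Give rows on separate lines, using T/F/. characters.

Step 1: 2 trees catch fire, 1 burn out
  .FTTT
  FTTTT
  TT.T.
  TT.TT
  TT.TT
  TTTTT
Step 2: 3 trees catch fire, 2 burn out
  ..FTT
  .FTTT
  FT.T.
  TT.TT
  TT.TT
  TTTTT
Step 3: 4 trees catch fire, 3 burn out
  ...FT
  ..FTT
  .F.T.
  FT.TT
  TT.TT
  TTTTT
Step 4: 4 trees catch fire, 4 burn out
  ....F
  ...FT
  ...T.
  .F.TT
  FT.TT
  TTTTT
Step 5: 4 trees catch fire, 4 burn out
  .....
  ....F
  ...F.
  ...TT
  .F.TT
  FTTTT
Step 6: 2 trees catch fire, 4 burn out
  .....
  .....
  .....
  ...FT
  ...TT
  .FTTT

.....
.....
.....
...FT
...TT
.FTTT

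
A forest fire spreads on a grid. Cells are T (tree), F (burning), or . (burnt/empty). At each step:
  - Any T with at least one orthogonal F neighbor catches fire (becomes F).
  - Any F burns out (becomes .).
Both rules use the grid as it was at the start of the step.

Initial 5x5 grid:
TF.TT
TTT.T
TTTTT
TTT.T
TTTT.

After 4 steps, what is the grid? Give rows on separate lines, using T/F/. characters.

Step 1: 2 trees catch fire, 1 burn out
  F..TT
  TFT.T
  TTTTT
  TTT.T
  TTTT.
Step 2: 3 trees catch fire, 2 burn out
  ...TT
  F.F.T
  TFTTT
  TTT.T
  TTTT.
Step 3: 3 trees catch fire, 3 burn out
  ...TT
  ....T
  F.FTT
  TFT.T
  TTTT.
Step 4: 4 trees catch fire, 3 burn out
  ...TT
  ....T
  ...FT
  F.F.T
  TFTT.

...TT
....T
...FT
F.F.T
TFTT.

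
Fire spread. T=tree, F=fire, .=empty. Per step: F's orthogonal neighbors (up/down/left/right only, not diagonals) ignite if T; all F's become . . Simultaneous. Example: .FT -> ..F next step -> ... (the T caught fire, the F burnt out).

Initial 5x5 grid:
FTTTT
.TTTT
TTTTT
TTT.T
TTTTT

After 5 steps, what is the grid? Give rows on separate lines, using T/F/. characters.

Step 1: 1 trees catch fire, 1 burn out
  .FTTT
  .TTTT
  TTTTT
  TTT.T
  TTTTT
Step 2: 2 trees catch fire, 1 burn out
  ..FTT
  .FTTT
  TTTTT
  TTT.T
  TTTTT
Step 3: 3 trees catch fire, 2 burn out
  ...FT
  ..FTT
  TFTTT
  TTT.T
  TTTTT
Step 4: 5 trees catch fire, 3 burn out
  ....F
  ...FT
  F.FTT
  TFT.T
  TTTTT
Step 5: 5 trees catch fire, 5 burn out
  .....
  ....F
  ...FT
  F.F.T
  TFTTT

.....
....F
...FT
F.F.T
TFTTT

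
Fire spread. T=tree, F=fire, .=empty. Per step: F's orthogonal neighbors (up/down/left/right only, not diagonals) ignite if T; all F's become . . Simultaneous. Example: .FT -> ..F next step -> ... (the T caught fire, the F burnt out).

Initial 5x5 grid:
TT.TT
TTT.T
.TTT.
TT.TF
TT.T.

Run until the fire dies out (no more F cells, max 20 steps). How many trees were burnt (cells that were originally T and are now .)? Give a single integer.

Step 1: +1 fires, +1 burnt (F count now 1)
Step 2: +2 fires, +1 burnt (F count now 2)
Step 3: +1 fires, +2 burnt (F count now 1)
Step 4: +2 fires, +1 burnt (F count now 2)
Step 5: +2 fires, +2 burnt (F count now 2)
Step 6: +4 fires, +2 burnt (F count now 4)
Step 7: +2 fires, +4 burnt (F count now 2)
Step 8: +0 fires, +2 burnt (F count now 0)
Fire out after step 8
Initially T: 17, now '.': 22
Total burnt (originally-T cells now '.'): 14

Answer: 14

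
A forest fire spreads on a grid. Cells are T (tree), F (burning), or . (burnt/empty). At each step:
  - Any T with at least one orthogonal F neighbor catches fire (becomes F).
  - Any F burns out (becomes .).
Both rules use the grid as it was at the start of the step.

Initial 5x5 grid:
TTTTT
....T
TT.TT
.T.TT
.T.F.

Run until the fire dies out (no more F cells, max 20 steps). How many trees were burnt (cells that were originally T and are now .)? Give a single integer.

Answer: 10

Derivation:
Step 1: +1 fires, +1 burnt (F count now 1)
Step 2: +2 fires, +1 burnt (F count now 2)
Step 3: +1 fires, +2 burnt (F count now 1)
Step 4: +1 fires, +1 burnt (F count now 1)
Step 5: +1 fires, +1 burnt (F count now 1)
Step 6: +1 fires, +1 burnt (F count now 1)
Step 7: +1 fires, +1 burnt (F count now 1)
Step 8: +1 fires, +1 burnt (F count now 1)
Step 9: +1 fires, +1 burnt (F count now 1)
Step 10: +0 fires, +1 burnt (F count now 0)
Fire out after step 10
Initially T: 14, now '.': 21
Total burnt (originally-T cells now '.'): 10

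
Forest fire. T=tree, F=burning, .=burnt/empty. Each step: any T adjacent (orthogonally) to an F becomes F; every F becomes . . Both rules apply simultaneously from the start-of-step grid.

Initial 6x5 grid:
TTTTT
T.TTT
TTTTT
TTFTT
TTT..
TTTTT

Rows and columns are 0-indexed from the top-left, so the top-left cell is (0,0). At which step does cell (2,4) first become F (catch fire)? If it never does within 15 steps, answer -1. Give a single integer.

Step 1: cell (2,4)='T' (+4 fires, +1 burnt)
Step 2: cell (2,4)='T' (+7 fires, +4 burnt)
Step 3: cell (2,4)='F' (+7 fires, +7 burnt)
  -> target ignites at step 3
Step 4: cell (2,4)='.' (+6 fires, +7 burnt)
Step 5: cell (2,4)='.' (+2 fires, +6 burnt)
Step 6: cell (2,4)='.' (+0 fires, +2 burnt)
  fire out at step 6

3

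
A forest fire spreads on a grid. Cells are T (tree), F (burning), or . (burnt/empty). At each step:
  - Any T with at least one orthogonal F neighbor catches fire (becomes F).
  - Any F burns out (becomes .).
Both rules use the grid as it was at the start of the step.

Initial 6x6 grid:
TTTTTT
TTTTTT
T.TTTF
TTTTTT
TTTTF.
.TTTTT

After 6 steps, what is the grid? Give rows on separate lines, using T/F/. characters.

Step 1: 6 trees catch fire, 2 burn out
  TTTTTT
  TTTTTF
  T.TTF.
  TTTTFF
  TTTF..
  .TTTFT
Step 2: 7 trees catch fire, 6 burn out
  TTTTTF
  TTTTF.
  T.TF..
  TTTF..
  TTF...
  .TTF.F
Step 3: 6 trees catch fire, 7 burn out
  TTTTF.
  TTTF..
  T.F...
  TTF...
  TF....
  .TF...
Step 4: 5 trees catch fire, 6 burn out
  TTTF..
  TTF...
  T.....
  TF....
  F.....
  .F....
Step 5: 3 trees catch fire, 5 burn out
  TTF...
  TF....
  T.....
  F.....
  ......
  ......
Step 6: 3 trees catch fire, 3 burn out
  TF....
  F.....
  F.....
  ......
  ......
  ......

TF....
F.....
F.....
......
......
......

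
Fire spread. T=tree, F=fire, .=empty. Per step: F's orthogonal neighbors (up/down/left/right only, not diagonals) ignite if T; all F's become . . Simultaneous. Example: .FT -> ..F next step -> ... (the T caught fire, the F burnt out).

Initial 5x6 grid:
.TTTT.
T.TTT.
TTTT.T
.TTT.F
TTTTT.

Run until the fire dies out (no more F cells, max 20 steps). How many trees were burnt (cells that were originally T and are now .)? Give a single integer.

Step 1: +1 fires, +1 burnt (F count now 1)
Step 2: +0 fires, +1 burnt (F count now 0)
Fire out after step 2
Initially T: 21, now '.': 10
Total burnt (originally-T cells now '.'): 1

Answer: 1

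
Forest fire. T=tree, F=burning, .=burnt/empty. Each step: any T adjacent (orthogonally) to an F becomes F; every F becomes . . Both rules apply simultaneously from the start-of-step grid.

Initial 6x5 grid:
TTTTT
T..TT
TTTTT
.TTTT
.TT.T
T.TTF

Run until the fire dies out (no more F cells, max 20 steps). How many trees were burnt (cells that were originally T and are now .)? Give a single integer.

Step 1: +2 fires, +1 burnt (F count now 2)
Step 2: +2 fires, +2 burnt (F count now 2)
Step 3: +3 fires, +2 burnt (F count now 3)
Step 4: +4 fires, +3 burnt (F count now 4)
Step 5: +4 fires, +4 burnt (F count now 4)
Step 6: +2 fires, +4 burnt (F count now 2)
Step 7: +2 fires, +2 burnt (F count now 2)
Step 8: +2 fires, +2 burnt (F count now 2)
Step 9: +1 fires, +2 burnt (F count now 1)
Step 10: +0 fires, +1 burnt (F count now 0)
Fire out after step 10
Initially T: 23, now '.': 29
Total burnt (originally-T cells now '.'): 22

Answer: 22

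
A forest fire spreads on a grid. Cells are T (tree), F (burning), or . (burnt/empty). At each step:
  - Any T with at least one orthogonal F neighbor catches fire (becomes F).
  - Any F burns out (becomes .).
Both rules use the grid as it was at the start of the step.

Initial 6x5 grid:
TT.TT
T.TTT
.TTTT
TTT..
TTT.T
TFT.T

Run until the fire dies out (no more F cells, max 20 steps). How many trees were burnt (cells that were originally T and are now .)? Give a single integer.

Step 1: +3 fires, +1 burnt (F count now 3)
Step 2: +3 fires, +3 burnt (F count now 3)
Step 3: +3 fires, +3 burnt (F count now 3)
Step 4: +1 fires, +3 burnt (F count now 1)
Step 5: +2 fires, +1 burnt (F count now 2)
Step 6: +2 fires, +2 burnt (F count now 2)
Step 7: +2 fires, +2 burnt (F count now 2)
Step 8: +1 fires, +2 burnt (F count now 1)
Step 9: +0 fires, +1 burnt (F count now 0)
Fire out after step 9
Initially T: 22, now '.': 25
Total burnt (originally-T cells now '.'): 17

Answer: 17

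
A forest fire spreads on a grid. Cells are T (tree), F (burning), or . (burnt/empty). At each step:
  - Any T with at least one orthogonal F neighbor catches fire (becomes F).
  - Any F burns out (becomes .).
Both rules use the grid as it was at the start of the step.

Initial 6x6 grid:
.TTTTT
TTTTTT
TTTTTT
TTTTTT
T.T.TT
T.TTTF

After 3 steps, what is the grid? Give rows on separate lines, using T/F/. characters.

Step 1: 2 trees catch fire, 1 burn out
  .TTTTT
  TTTTTT
  TTTTTT
  TTTTTT
  T.T.TF
  T.TTF.
Step 2: 3 trees catch fire, 2 burn out
  .TTTTT
  TTTTTT
  TTTTTT
  TTTTTF
  T.T.F.
  T.TF..
Step 3: 3 trees catch fire, 3 burn out
  .TTTTT
  TTTTTT
  TTTTTF
  TTTTF.
  T.T...
  T.F...

.TTTTT
TTTTTT
TTTTTF
TTTTF.
T.T...
T.F...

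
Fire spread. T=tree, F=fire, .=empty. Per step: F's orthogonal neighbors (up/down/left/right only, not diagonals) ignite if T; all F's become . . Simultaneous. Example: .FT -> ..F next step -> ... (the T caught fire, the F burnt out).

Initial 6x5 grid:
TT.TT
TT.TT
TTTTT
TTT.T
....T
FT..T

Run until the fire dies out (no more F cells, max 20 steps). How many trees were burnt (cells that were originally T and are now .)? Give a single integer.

Answer: 1

Derivation:
Step 1: +1 fires, +1 burnt (F count now 1)
Step 2: +0 fires, +1 burnt (F count now 0)
Fire out after step 2
Initially T: 20, now '.': 11
Total burnt (originally-T cells now '.'): 1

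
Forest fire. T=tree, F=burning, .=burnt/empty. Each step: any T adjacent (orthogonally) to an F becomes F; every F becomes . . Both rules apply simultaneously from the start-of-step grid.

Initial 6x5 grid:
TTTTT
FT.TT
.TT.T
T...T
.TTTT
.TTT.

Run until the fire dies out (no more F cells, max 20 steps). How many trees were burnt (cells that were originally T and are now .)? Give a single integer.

Step 1: +2 fires, +1 burnt (F count now 2)
Step 2: +2 fires, +2 burnt (F count now 2)
Step 3: +2 fires, +2 burnt (F count now 2)
Step 4: +1 fires, +2 burnt (F count now 1)
Step 5: +2 fires, +1 burnt (F count now 2)
Step 6: +1 fires, +2 burnt (F count now 1)
Step 7: +1 fires, +1 burnt (F count now 1)
Step 8: +1 fires, +1 burnt (F count now 1)
Step 9: +1 fires, +1 burnt (F count now 1)
Step 10: +1 fires, +1 burnt (F count now 1)
Step 11: +2 fires, +1 burnt (F count now 2)
Step 12: +2 fires, +2 burnt (F count now 2)
Step 13: +1 fires, +2 burnt (F count now 1)
Step 14: +0 fires, +1 burnt (F count now 0)
Fire out after step 14
Initially T: 20, now '.': 29
Total burnt (originally-T cells now '.'): 19

Answer: 19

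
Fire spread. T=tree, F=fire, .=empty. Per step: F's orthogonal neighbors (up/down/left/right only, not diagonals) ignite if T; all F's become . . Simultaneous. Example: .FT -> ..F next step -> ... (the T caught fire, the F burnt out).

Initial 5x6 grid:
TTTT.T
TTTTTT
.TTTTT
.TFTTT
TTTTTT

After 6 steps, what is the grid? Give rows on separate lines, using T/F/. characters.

Step 1: 4 trees catch fire, 1 burn out
  TTTT.T
  TTTTTT
  .TFTTT
  .F.FTT
  TTFTTT
Step 2: 6 trees catch fire, 4 burn out
  TTTT.T
  TTFTTT
  .F.FTT
  ....FT
  TF.FTT
Step 3: 7 trees catch fire, 6 burn out
  TTFT.T
  TF.FTT
  ....FT
  .....F
  F...FT
Step 4: 6 trees catch fire, 7 burn out
  TF.F.T
  F...FT
  .....F
  ......
  .....F
Step 5: 2 trees catch fire, 6 burn out
  F....T
  .....F
  ......
  ......
  ......
Step 6: 1 trees catch fire, 2 burn out
  .....F
  ......
  ......
  ......
  ......

.....F
......
......
......
......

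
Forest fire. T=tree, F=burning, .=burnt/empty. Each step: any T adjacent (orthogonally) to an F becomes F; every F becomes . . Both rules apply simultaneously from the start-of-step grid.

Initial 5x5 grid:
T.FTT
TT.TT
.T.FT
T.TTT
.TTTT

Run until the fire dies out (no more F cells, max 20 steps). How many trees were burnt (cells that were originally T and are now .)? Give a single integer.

Answer: 12

Derivation:
Step 1: +4 fires, +2 burnt (F count now 4)
Step 2: +5 fires, +4 burnt (F count now 5)
Step 3: +2 fires, +5 burnt (F count now 2)
Step 4: +1 fires, +2 burnt (F count now 1)
Step 5: +0 fires, +1 burnt (F count now 0)
Fire out after step 5
Initially T: 17, now '.': 20
Total burnt (originally-T cells now '.'): 12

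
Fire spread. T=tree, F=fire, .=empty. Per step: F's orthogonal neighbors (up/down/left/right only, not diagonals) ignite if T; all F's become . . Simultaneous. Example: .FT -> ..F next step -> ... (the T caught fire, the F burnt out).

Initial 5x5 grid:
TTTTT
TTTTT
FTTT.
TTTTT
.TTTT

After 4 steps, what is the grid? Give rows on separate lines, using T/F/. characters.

Step 1: 3 trees catch fire, 1 burn out
  TTTTT
  FTTTT
  .FTT.
  FTTTT
  .TTTT
Step 2: 4 trees catch fire, 3 burn out
  FTTTT
  .FTTT
  ..FT.
  .FTTT
  .TTTT
Step 3: 5 trees catch fire, 4 burn out
  .FTTT
  ..FTT
  ...F.
  ..FTT
  .FTTT
Step 4: 4 trees catch fire, 5 burn out
  ..FTT
  ...FT
  .....
  ...FT
  ..FTT

..FTT
...FT
.....
...FT
..FTT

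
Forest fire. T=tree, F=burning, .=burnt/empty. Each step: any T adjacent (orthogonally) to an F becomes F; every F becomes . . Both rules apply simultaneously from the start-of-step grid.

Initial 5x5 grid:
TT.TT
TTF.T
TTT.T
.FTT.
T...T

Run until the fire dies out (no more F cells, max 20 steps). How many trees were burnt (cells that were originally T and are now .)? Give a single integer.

Answer: 9

Derivation:
Step 1: +4 fires, +2 burnt (F count now 4)
Step 2: +4 fires, +4 burnt (F count now 4)
Step 3: +1 fires, +4 burnt (F count now 1)
Step 4: +0 fires, +1 burnt (F count now 0)
Fire out after step 4
Initially T: 15, now '.': 19
Total burnt (originally-T cells now '.'): 9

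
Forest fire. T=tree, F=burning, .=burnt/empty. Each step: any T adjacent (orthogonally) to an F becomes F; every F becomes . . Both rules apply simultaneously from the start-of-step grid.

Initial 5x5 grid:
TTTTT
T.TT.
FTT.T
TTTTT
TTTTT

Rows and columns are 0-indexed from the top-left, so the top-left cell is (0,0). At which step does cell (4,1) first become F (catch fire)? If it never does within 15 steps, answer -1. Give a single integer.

Step 1: cell (4,1)='T' (+3 fires, +1 burnt)
Step 2: cell (4,1)='T' (+4 fires, +3 burnt)
Step 3: cell (4,1)='F' (+4 fires, +4 burnt)
  -> target ignites at step 3
Step 4: cell (4,1)='.' (+4 fires, +4 burnt)
Step 5: cell (4,1)='.' (+3 fires, +4 burnt)
Step 6: cell (4,1)='.' (+3 fires, +3 burnt)
Step 7: cell (4,1)='.' (+0 fires, +3 burnt)
  fire out at step 7

3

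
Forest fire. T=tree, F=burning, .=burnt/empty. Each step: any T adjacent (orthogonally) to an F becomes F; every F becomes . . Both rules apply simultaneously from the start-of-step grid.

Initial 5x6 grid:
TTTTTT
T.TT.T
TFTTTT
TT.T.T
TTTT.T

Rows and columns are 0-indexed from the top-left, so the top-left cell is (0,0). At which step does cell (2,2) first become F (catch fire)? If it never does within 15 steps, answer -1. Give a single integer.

Step 1: cell (2,2)='F' (+3 fires, +1 burnt)
  -> target ignites at step 1
Step 2: cell (2,2)='.' (+5 fires, +3 burnt)
Step 3: cell (2,2)='.' (+7 fires, +5 burnt)
Step 4: cell (2,2)='.' (+4 fires, +7 burnt)
Step 5: cell (2,2)='.' (+3 fires, +4 burnt)
Step 6: cell (2,2)='.' (+2 fires, +3 burnt)
Step 7: cell (2,2)='.' (+0 fires, +2 burnt)
  fire out at step 7

1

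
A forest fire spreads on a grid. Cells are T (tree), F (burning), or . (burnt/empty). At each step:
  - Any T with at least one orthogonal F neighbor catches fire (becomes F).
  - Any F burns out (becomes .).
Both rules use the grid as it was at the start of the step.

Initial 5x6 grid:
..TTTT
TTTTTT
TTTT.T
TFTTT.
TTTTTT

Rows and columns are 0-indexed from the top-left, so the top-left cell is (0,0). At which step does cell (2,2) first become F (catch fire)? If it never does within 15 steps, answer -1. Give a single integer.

Step 1: cell (2,2)='T' (+4 fires, +1 burnt)
Step 2: cell (2,2)='F' (+6 fires, +4 burnt)
  -> target ignites at step 2
Step 3: cell (2,2)='.' (+5 fires, +6 burnt)
Step 4: cell (2,2)='.' (+3 fires, +5 burnt)
Step 5: cell (2,2)='.' (+3 fires, +3 burnt)
Step 6: cell (2,2)='.' (+2 fires, +3 burnt)
Step 7: cell (2,2)='.' (+2 fires, +2 burnt)
Step 8: cell (2,2)='.' (+0 fires, +2 burnt)
  fire out at step 8

2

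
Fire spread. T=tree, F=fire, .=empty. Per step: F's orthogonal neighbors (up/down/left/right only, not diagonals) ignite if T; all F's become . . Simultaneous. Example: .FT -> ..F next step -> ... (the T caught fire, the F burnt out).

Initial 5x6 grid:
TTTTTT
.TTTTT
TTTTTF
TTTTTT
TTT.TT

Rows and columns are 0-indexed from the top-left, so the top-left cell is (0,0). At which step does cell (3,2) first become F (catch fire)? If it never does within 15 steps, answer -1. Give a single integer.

Step 1: cell (3,2)='T' (+3 fires, +1 burnt)
Step 2: cell (3,2)='T' (+5 fires, +3 burnt)
Step 3: cell (3,2)='T' (+5 fires, +5 burnt)
Step 4: cell (3,2)='F' (+4 fires, +5 burnt)
  -> target ignites at step 4
Step 5: cell (3,2)='.' (+5 fires, +4 burnt)
Step 6: cell (3,2)='.' (+3 fires, +5 burnt)
Step 7: cell (3,2)='.' (+2 fires, +3 burnt)
Step 8: cell (3,2)='.' (+0 fires, +2 burnt)
  fire out at step 8

4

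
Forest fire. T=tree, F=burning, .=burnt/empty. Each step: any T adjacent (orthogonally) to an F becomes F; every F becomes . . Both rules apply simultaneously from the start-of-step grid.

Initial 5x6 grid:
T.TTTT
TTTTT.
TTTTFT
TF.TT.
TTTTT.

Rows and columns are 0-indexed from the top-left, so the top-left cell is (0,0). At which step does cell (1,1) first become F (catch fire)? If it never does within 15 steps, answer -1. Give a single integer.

Step 1: cell (1,1)='T' (+7 fires, +2 burnt)
Step 2: cell (1,1)='F' (+9 fires, +7 burnt)
  -> target ignites at step 2
Step 3: cell (1,1)='.' (+5 fires, +9 burnt)
Step 4: cell (1,1)='.' (+2 fires, +5 burnt)
Step 5: cell (1,1)='.' (+0 fires, +2 burnt)
  fire out at step 5

2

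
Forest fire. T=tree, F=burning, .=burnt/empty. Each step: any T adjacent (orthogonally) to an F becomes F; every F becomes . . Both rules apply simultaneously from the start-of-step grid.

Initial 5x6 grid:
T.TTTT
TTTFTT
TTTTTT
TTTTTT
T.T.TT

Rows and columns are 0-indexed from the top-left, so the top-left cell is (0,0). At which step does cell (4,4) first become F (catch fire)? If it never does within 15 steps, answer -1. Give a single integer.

Step 1: cell (4,4)='T' (+4 fires, +1 burnt)
Step 2: cell (4,4)='T' (+7 fires, +4 burnt)
Step 3: cell (4,4)='T' (+6 fires, +7 burnt)
Step 4: cell (4,4)='F' (+6 fires, +6 burnt)
  -> target ignites at step 4
Step 5: cell (4,4)='.' (+2 fires, +6 burnt)
Step 6: cell (4,4)='.' (+1 fires, +2 burnt)
Step 7: cell (4,4)='.' (+0 fires, +1 burnt)
  fire out at step 7

4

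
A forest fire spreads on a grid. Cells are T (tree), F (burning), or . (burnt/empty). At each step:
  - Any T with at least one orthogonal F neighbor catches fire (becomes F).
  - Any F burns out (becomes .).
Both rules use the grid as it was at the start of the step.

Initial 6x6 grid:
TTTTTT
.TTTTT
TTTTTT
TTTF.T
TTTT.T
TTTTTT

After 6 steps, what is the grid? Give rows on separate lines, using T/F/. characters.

Step 1: 3 trees catch fire, 1 burn out
  TTTTTT
  .TTTTT
  TTTFTT
  TTF..T
  TTTF.T
  TTTTTT
Step 2: 6 trees catch fire, 3 burn out
  TTTTTT
  .TTFTT
  TTF.FT
  TF...T
  TTF..T
  TTTFTT
Step 3: 9 trees catch fire, 6 burn out
  TTTFTT
  .TF.FT
  TF...F
  F....T
  TF...T
  TTF.FT
Step 4: 9 trees catch fire, 9 burn out
  TTF.FT
  .F...F
  F.....
  .....F
  F....T
  TF...F
Step 5: 4 trees catch fire, 9 burn out
  TF...F
  ......
  ......
  ......
  .....F
  F.....
Step 6: 1 trees catch fire, 4 burn out
  F.....
  ......
  ......
  ......
  ......
  ......

F.....
......
......
......
......
......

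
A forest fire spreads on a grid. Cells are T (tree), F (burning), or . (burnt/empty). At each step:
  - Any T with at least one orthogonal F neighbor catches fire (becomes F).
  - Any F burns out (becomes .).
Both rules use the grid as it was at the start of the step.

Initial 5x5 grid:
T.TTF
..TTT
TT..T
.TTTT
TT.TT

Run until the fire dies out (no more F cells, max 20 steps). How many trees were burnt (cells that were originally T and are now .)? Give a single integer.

Step 1: +2 fires, +1 burnt (F count now 2)
Step 2: +3 fires, +2 burnt (F count now 3)
Step 3: +2 fires, +3 burnt (F count now 2)
Step 4: +2 fires, +2 burnt (F count now 2)
Step 5: +2 fires, +2 burnt (F count now 2)
Step 6: +1 fires, +2 burnt (F count now 1)
Step 7: +2 fires, +1 burnt (F count now 2)
Step 8: +2 fires, +2 burnt (F count now 2)
Step 9: +0 fires, +2 burnt (F count now 0)
Fire out after step 9
Initially T: 17, now '.': 24
Total burnt (originally-T cells now '.'): 16

Answer: 16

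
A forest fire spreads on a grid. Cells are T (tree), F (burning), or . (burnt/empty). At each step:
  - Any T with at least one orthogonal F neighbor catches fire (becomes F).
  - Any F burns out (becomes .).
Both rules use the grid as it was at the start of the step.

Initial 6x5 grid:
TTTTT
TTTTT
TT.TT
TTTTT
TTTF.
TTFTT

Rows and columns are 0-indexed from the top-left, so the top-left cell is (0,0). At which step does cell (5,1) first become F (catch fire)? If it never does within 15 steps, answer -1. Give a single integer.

Step 1: cell (5,1)='F' (+4 fires, +2 burnt)
  -> target ignites at step 1
Step 2: cell (5,1)='.' (+6 fires, +4 burnt)
Step 3: cell (5,1)='.' (+4 fires, +6 burnt)
Step 4: cell (5,1)='.' (+5 fires, +4 burnt)
Step 5: cell (5,1)='.' (+4 fires, +5 burnt)
Step 6: cell (5,1)='.' (+2 fires, +4 burnt)
Step 7: cell (5,1)='.' (+1 fires, +2 burnt)
Step 8: cell (5,1)='.' (+0 fires, +1 burnt)
  fire out at step 8

1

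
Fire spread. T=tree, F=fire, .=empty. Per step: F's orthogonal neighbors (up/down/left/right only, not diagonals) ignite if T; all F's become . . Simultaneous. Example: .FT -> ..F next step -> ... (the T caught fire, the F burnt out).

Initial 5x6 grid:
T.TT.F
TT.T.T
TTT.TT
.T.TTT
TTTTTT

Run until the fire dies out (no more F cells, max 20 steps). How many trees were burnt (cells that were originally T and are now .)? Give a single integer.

Step 1: +1 fires, +1 burnt (F count now 1)
Step 2: +1 fires, +1 burnt (F count now 1)
Step 3: +2 fires, +1 burnt (F count now 2)
Step 4: +2 fires, +2 burnt (F count now 2)
Step 5: +2 fires, +2 burnt (F count now 2)
Step 6: +1 fires, +2 burnt (F count now 1)
Step 7: +1 fires, +1 burnt (F count now 1)
Step 8: +1 fires, +1 burnt (F count now 1)
Step 9: +2 fires, +1 burnt (F count now 2)
Step 10: +1 fires, +2 burnt (F count now 1)
Step 11: +3 fires, +1 burnt (F count now 3)
Step 12: +1 fires, +3 burnt (F count now 1)
Step 13: +1 fires, +1 burnt (F count now 1)
Step 14: +0 fires, +1 burnt (F count now 0)
Fire out after step 14
Initially T: 22, now '.': 27
Total burnt (originally-T cells now '.'): 19

Answer: 19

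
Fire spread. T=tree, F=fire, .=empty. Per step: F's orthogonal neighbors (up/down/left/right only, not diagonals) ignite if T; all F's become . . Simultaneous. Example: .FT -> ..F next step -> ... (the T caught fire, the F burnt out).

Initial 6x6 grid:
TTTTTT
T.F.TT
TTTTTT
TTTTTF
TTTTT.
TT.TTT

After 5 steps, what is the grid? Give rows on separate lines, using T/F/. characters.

Step 1: 4 trees catch fire, 2 burn out
  TTFTTT
  T...TT
  TTFTTF
  TTTTF.
  TTTTT.
  TT.TTT
Step 2: 9 trees catch fire, 4 burn out
  TF.FTT
  T...TF
  TF.FF.
  TTFF..
  TTTTF.
  TT.TTT
Step 3: 9 trees catch fire, 9 burn out
  F...FF
  T...F.
  F.....
  TF....
  TTFF..
  TT.TFT
Step 4: 5 trees catch fire, 9 burn out
  ......
  F.....
  ......
  F.....
  TF....
  TT.F.F
Step 5: 2 trees catch fire, 5 burn out
  ......
  ......
  ......
  ......
  F.....
  TF....

......
......
......
......
F.....
TF....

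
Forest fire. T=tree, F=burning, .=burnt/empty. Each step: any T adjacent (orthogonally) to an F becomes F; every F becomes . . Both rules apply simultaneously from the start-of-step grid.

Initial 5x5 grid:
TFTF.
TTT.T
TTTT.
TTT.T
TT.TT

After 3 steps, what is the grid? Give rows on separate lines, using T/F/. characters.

Step 1: 3 trees catch fire, 2 burn out
  F.F..
  TFT.T
  TTTT.
  TTT.T
  TT.TT
Step 2: 3 trees catch fire, 3 burn out
  .....
  F.F.T
  TFTT.
  TTT.T
  TT.TT
Step 3: 3 trees catch fire, 3 burn out
  .....
  ....T
  F.FT.
  TFT.T
  TT.TT

.....
....T
F.FT.
TFT.T
TT.TT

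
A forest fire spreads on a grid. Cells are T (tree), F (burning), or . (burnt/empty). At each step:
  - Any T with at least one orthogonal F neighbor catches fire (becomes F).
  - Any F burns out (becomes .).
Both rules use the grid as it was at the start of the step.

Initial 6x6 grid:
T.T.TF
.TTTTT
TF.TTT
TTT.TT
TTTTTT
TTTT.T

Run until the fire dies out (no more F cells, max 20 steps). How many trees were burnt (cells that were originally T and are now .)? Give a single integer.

Answer: 27

Derivation:
Step 1: +5 fires, +2 burnt (F count now 5)
Step 2: +6 fires, +5 burnt (F count now 6)
Step 3: +7 fires, +6 burnt (F count now 7)
Step 4: +6 fires, +7 burnt (F count now 6)
Step 5: +3 fires, +6 burnt (F count now 3)
Step 6: +0 fires, +3 burnt (F count now 0)
Fire out after step 6
Initially T: 28, now '.': 35
Total burnt (originally-T cells now '.'): 27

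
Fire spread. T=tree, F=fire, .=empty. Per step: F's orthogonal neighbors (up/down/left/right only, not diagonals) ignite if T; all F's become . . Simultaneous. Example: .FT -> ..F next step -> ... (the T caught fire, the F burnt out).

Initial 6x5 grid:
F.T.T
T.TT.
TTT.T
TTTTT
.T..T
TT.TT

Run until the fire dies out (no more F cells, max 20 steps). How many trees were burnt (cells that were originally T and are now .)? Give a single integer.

Step 1: +1 fires, +1 burnt (F count now 1)
Step 2: +1 fires, +1 burnt (F count now 1)
Step 3: +2 fires, +1 burnt (F count now 2)
Step 4: +2 fires, +2 burnt (F count now 2)
Step 5: +3 fires, +2 burnt (F count now 3)
Step 6: +4 fires, +3 burnt (F count now 4)
Step 7: +2 fires, +4 burnt (F count now 2)
Step 8: +2 fires, +2 burnt (F count now 2)
Step 9: +1 fires, +2 burnt (F count now 1)
Step 10: +1 fires, +1 burnt (F count now 1)
Step 11: +0 fires, +1 burnt (F count now 0)
Fire out after step 11
Initially T: 20, now '.': 29
Total burnt (originally-T cells now '.'): 19

Answer: 19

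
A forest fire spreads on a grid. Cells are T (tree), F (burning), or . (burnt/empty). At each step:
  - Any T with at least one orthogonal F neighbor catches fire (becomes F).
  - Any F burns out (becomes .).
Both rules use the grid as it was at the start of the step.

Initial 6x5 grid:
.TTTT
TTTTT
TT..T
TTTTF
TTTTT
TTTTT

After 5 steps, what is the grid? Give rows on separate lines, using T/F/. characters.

Step 1: 3 trees catch fire, 1 burn out
  .TTTT
  TTTTT
  TT..F
  TTTF.
  TTTTF
  TTTTT
Step 2: 4 trees catch fire, 3 burn out
  .TTTT
  TTTTF
  TT...
  TTF..
  TTTF.
  TTTTF
Step 3: 5 trees catch fire, 4 burn out
  .TTTF
  TTTF.
  TT...
  TF...
  TTF..
  TTTF.
Step 4: 6 trees catch fire, 5 burn out
  .TTF.
  TTF..
  TF...
  F....
  TF...
  TTF..
Step 5: 5 trees catch fire, 6 burn out
  .TF..
  TF...
  F....
  .....
  F....
  TF...

.TF..
TF...
F....
.....
F....
TF...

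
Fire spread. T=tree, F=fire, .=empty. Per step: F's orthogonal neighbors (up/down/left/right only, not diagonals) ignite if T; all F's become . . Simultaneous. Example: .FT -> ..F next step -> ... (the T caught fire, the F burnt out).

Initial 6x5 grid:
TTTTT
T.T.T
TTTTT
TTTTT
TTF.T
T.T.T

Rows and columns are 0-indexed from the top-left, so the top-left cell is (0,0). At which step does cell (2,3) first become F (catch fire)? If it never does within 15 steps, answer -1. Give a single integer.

Step 1: cell (2,3)='T' (+3 fires, +1 burnt)
Step 2: cell (2,3)='T' (+4 fires, +3 burnt)
Step 3: cell (2,3)='F' (+6 fires, +4 burnt)
  -> target ignites at step 3
Step 4: cell (2,3)='.' (+4 fires, +6 burnt)
Step 5: cell (2,3)='.' (+5 fires, +4 burnt)
Step 6: cell (2,3)='.' (+2 fires, +5 burnt)
Step 7: cell (2,3)='.' (+0 fires, +2 burnt)
  fire out at step 7

3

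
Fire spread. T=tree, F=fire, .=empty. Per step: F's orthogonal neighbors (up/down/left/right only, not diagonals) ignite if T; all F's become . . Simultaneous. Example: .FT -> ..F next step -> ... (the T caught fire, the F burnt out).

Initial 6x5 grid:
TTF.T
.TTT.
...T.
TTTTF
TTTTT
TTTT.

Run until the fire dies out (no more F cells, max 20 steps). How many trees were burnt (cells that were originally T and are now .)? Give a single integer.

Step 1: +4 fires, +2 burnt (F count now 4)
Step 2: +6 fires, +4 burnt (F count now 6)
Step 3: +3 fires, +6 burnt (F count now 3)
Step 4: +3 fires, +3 burnt (F count now 3)
Step 5: +2 fires, +3 burnt (F count now 2)
Step 6: +1 fires, +2 burnt (F count now 1)
Step 7: +0 fires, +1 burnt (F count now 0)
Fire out after step 7
Initially T: 20, now '.': 29
Total burnt (originally-T cells now '.'): 19

Answer: 19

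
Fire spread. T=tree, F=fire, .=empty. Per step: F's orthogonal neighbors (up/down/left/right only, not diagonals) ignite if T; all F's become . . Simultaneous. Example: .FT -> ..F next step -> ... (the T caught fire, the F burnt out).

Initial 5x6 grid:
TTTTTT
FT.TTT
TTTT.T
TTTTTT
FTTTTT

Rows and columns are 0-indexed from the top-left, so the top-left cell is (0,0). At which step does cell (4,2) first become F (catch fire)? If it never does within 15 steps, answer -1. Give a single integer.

Step 1: cell (4,2)='T' (+5 fires, +2 burnt)
Step 2: cell (4,2)='F' (+4 fires, +5 burnt)
  -> target ignites at step 2
Step 3: cell (4,2)='.' (+4 fires, +4 burnt)
Step 4: cell (4,2)='.' (+4 fires, +4 burnt)
Step 5: cell (4,2)='.' (+4 fires, +4 burnt)
Step 6: cell (4,2)='.' (+3 fires, +4 burnt)
Step 7: cell (4,2)='.' (+2 fires, +3 burnt)
Step 8: cell (4,2)='.' (+0 fires, +2 burnt)
  fire out at step 8

2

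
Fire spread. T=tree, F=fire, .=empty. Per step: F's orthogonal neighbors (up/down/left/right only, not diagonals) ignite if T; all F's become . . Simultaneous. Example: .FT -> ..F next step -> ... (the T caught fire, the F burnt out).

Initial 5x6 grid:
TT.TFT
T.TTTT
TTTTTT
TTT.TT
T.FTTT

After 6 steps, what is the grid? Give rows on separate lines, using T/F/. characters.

Step 1: 5 trees catch fire, 2 burn out
  TT.F.F
  T.TTFT
  TTTTTT
  TTF.TT
  T..FTT
Step 2: 6 trees catch fire, 5 burn out
  TT....
  T.TF.F
  TTFTFT
  TF..TT
  T...FT
Step 3: 7 trees catch fire, 6 burn out
  TT....
  T.F...
  TF.F.F
  F...FT
  T....F
Step 4: 3 trees catch fire, 7 burn out
  TT....
  T.....
  F.....
  .....F
  F.....
Step 5: 1 trees catch fire, 3 burn out
  TT....
  F.....
  ......
  ......
  ......
Step 6: 1 trees catch fire, 1 burn out
  FT....
  ......
  ......
  ......
  ......

FT....
......
......
......
......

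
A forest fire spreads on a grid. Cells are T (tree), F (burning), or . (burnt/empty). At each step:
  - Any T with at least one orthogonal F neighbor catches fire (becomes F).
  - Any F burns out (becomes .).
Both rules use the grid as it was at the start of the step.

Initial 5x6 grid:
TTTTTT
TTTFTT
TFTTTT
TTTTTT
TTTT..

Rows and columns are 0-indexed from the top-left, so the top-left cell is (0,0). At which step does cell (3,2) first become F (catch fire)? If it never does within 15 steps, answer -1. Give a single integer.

Step 1: cell (3,2)='T' (+8 fires, +2 burnt)
Step 2: cell (3,2)='F' (+10 fires, +8 burnt)
  -> target ignites at step 2
Step 3: cell (3,2)='.' (+7 fires, +10 burnt)
Step 4: cell (3,2)='.' (+1 fires, +7 burnt)
Step 5: cell (3,2)='.' (+0 fires, +1 burnt)
  fire out at step 5

2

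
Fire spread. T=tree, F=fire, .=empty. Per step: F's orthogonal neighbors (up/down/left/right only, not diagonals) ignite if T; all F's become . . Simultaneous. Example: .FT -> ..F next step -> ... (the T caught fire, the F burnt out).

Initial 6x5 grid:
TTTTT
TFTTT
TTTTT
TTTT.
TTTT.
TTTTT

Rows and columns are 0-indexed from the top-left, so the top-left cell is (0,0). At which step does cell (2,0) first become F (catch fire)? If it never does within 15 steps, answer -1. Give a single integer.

Step 1: cell (2,0)='T' (+4 fires, +1 burnt)
Step 2: cell (2,0)='F' (+6 fires, +4 burnt)
  -> target ignites at step 2
Step 3: cell (2,0)='.' (+6 fires, +6 burnt)
Step 4: cell (2,0)='.' (+6 fires, +6 burnt)
Step 5: cell (2,0)='.' (+3 fires, +6 burnt)
Step 6: cell (2,0)='.' (+1 fires, +3 burnt)
Step 7: cell (2,0)='.' (+1 fires, +1 burnt)
Step 8: cell (2,0)='.' (+0 fires, +1 burnt)
  fire out at step 8

2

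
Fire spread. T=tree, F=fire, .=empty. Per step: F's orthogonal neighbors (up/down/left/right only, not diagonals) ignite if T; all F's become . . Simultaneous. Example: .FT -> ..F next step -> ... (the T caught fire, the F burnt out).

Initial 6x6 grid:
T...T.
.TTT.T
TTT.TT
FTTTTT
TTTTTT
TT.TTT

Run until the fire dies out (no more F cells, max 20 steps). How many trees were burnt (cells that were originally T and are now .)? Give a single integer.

Answer: 25

Derivation:
Step 1: +3 fires, +1 burnt (F count now 3)
Step 2: +4 fires, +3 burnt (F count now 4)
Step 3: +5 fires, +4 burnt (F count now 5)
Step 4: +3 fires, +5 burnt (F count now 3)
Step 5: +5 fires, +3 burnt (F count now 5)
Step 6: +3 fires, +5 burnt (F count now 3)
Step 7: +2 fires, +3 burnt (F count now 2)
Step 8: +0 fires, +2 burnt (F count now 0)
Fire out after step 8
Initially T: 27, now '.': 34
Total burnt (originally-T cells now '.'): 25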